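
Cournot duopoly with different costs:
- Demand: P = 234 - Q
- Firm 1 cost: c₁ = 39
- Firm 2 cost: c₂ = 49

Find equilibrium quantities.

q₁* = 68.33, q₂* = 58.33

Work:
Reaction: q₁ = (234 - 39 - q₂)/2
Reaction: q₂ = (234 - 49 - q₁)/2
Solve simultaneously:
q₁* = (234 - 2×39 + 49)/3 = 68.33
q₂* = (234 - 2×49 + 39)/3 = 58.33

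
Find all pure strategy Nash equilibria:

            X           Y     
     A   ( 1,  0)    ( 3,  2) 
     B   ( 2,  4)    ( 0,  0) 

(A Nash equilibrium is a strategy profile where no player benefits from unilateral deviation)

Nash equilibrium: (A, Y), (B, X)

Work:
Best responses:
  P1 vs X: payoffs [1, 2] → best response B (payoff 2)
  P1 vs Y: payoffs [3, 0] → best response A (payoff 3)
  P2 vs A: payoffs [0, 2] → best response Y (payoff 2)
  P2 vs B: payoffs [4, 0] → best response X (payoff 4)
Mutual best responses: (A,Y), (B,X) → Nash equilibria.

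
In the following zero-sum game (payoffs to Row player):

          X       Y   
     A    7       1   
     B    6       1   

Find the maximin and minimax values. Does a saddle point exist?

Maximin = 1, Minimax = 1, Saddle: True

Work:
Row minimums: [1, 1] → maximin = 1
Column maximums: [7, 1] → minimax = 1
Saddle point exists! Game value = 1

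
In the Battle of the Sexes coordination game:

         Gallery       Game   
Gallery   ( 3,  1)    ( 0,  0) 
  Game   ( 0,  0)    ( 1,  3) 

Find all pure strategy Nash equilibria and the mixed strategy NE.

Pure NE: (Gallery, Gallery) and (Game, Game); Mixed NE: p = 0.75, q = 0.25

Work:
Check pure NE:
(Gallery, Gallery): (3, 1) - no unilateral deviation beneficial
(Game, Game): (1, 3) - no unilateral deviation beneficial
Mixed NE: P1 plays Gallery with p = 0.75, P2 plays Gallery with q = 0.25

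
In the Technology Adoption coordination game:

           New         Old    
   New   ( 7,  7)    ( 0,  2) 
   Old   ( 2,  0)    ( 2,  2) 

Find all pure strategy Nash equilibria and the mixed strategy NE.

Pure NE: (New, New) and (Old, Old); Mixed NE: p = 0.2857, q = 0.2857

Work:
Check pure NE:
(New, New): (7, 7) - no unilateral deviation beneficial
(Old, Old): (2, 2) - no unilateral deviation beneficial
Mixed NE: P1 plays New with p = 0.2857, P2 plays New with q = 0.2857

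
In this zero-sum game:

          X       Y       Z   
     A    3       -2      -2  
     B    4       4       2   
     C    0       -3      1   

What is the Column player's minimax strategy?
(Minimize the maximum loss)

Column should play Z, value = 2

Work:
Column player minimizes Row's maximum payoff:
Column X: max payoff to Row = 4
Column Y: max payoff to Row = 4
Column Z: max payoff to Row = 2
Minimum is 2, achieved by column Z.
Minimax strategy: Z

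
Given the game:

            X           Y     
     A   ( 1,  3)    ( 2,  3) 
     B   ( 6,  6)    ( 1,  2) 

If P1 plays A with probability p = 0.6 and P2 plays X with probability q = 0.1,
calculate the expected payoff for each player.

E[P1] = 1.74, E[P2] = 2.76

Work:
E[P1] = p·q·π₁(A,X) + p·(1-q)·π₁(A,Y) + (1-p)·q·π₁(B,X) + (1-p)·(1-q)·π₁(B,Y)
= 0.6·0.1·1 + 0.6·0.9·2 + 0.4·0.1·6 + 0.4·0.9·1
= 1.74

E[P2] = 2.76 (similar calculation)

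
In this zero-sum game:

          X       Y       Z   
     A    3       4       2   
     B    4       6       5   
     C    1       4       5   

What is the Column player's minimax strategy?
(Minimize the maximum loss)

Column should play X, value = 4

Work:
Column player minimizes Row's maximum payoff:
Column X: max payoff to Row = 4
Column Y: max payoff to Row = 6
Column Z: max payoff to Row = 5
Minimum is 4, achieved by column X.
Minimax strategy: X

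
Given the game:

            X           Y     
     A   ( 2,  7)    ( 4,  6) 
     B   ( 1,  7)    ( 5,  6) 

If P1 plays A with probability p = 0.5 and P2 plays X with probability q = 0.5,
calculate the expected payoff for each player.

E[P1] = 3.0, E[P2] = 6.5

Work:
E[P1] = p·q·π₁(A,X) + p·(1-q)·π₁(A,Y) + (1-p)·q·π₁(B,X) + (1-p)·(1-q)·π₁(B,Y)
= 0.5·0.5·2 + 0.5·0.5·4 + 0.5·0.5·1 + 0.5·0.5·5
= 3.0

E[P2] = 6.5 (similar calculation)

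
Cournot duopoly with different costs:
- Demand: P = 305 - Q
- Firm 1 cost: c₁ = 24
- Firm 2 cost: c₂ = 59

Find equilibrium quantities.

q₁* = 105.33, q₂* = 70.33

Work:
Reaction: q₁ = (305 - 24 - q₂)/2
Reaction: q₂ = (305 - 59 - q₁)/2
Solve simultaneously:
q₁* = (305 - 2×24 + 59)/3 = 105.33
q₂* = (305 - 2×59 + 24)/3 = 70.33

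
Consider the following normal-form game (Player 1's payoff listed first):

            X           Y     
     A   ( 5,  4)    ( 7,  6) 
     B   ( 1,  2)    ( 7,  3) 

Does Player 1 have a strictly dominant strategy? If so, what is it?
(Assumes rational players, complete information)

No strictly dominant strategy exists for Player 1

Work:
A strategy strictly dominates another if it gives a strictly higher payoff against every opponent action. Compare each pair of P1's strategies column-by-column:
  A vs B: [5 vs 1, 7 vs 7] → A does not strictly dominate B (column Y: 7 ≤ 7)
  B vs A: [1 vs 5, 7 vs 7] → B does not strictly dominate A (column X: 1 ≤ 5)
No single strategy strictly dominates all others → no strictly dominant strategy.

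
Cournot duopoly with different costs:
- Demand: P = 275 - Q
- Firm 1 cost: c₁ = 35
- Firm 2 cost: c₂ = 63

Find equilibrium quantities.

q₁* = 89.33, q₂* = 61.33

Work:
Reaction: q₁ = (275 - 35 - q₂)/2
Reaction: q₂ = (275 - 63 - q₁)/2
Solve simultaneously:
q₁* = (275 - 2×35 + 63)/3 = 89.33
q₂* = (275 - 2×63 + 35)/3 = 61.33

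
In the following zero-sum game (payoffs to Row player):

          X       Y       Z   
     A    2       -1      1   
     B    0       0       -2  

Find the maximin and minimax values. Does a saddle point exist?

Maximin = -1, Minimax = 0, Saddle: False

Work:
Row minimums: [-1, -2] → maximin = -1
Column maximums: [2, 0, 1] → minimax = 0
No saddle point (maximin ≠ minimax). Mixed strategy needed.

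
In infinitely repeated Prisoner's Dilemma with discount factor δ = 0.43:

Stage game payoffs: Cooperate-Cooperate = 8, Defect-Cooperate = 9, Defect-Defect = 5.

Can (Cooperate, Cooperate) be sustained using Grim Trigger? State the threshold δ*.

δ* = 0.25; since δ = 0.43 ≥ 0.25, cooperation can be sustained

Work:
For Grim Trigger:
Cooperate forever: 8/(1-δ)
Defect then punished: 9 + 5·δ/(1-δ)
Need: 8/(1-δ) ≥ 9 + 5·δ/(1-δ)
Solving: δ ≥ (T-R)/(T-P) = (9-8)/(9-5) = 0.25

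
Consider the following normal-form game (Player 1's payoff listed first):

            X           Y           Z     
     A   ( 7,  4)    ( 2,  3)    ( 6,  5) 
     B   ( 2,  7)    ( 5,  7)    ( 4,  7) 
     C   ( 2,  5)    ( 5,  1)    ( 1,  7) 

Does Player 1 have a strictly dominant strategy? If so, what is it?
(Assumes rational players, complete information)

No strictly dominant strategy exists for Player 1

Work:
A strategy strictly dominates another if it gives a strictly higher payoff against every opponent action. Compare each pair of P1's strategies column-by-column:
  A vs B: [7 vs 2, 2 vs 5, 6 vs 4] → A does not strictly dominate B (column Y: 2 ≤ 5)
  A vs C: [7 vs 2, 2 vs 5, 6 vs 1] → A does not strictly dominate C (column Y: 2 ≤ 5)
  B vs A: [2 vs 7, 5 vs 2, 4 vs 6] → B does not strictly dominate A (column X: 2 ≤ 7)
  B vs C: [2 vs 2, 5 vs 5, 4 vs 1] → B does not strictly dominate C (column X: 2 ≤ 2)
  C vs A: [2 vs 7, 5 vs 2, 1 vs 6] → C does not strictly dominate A (column X: 2 ≤ 7)
  C vs B: [2 vs 2, 5 vs 5, 1 vs 4] → C does not strictly dominate B (column X: 2 ≤ 2)
No single strategy strictly dominates all others → no strictly dominant strategy.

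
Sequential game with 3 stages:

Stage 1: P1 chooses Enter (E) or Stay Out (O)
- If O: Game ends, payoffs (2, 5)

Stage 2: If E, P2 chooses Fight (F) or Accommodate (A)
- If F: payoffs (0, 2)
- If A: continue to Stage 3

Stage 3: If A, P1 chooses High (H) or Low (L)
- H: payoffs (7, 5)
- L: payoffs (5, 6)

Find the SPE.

SPE: (E, A, H); Outcome (7, 5)

Work:
Stage 3: P1 chooses H (7 vs 5)
Stage 2: P2: F->2, A->5 (anticipating H). Choose A
Stage 1: P1: O->2, E->7 (anticipating A, H). Choose E
SPE path: E -> A -> H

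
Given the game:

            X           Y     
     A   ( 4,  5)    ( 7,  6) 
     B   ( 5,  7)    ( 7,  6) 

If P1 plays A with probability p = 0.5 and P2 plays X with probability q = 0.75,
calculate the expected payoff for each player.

E[P1] = 5.125, E[P2] = 6.0

Work:
E[P1] = p·q·π₁(A,X) + p·(1-q)·π₁(A,Y) + (1-p)·q·π₁(B,X) + (1-p)·(1-q)·π₁(B,Y)
= 0.5·0.75·4 + 0.5·0.25·7 + 0.5·0.75·5 + 0.5·0.25·7
= 5.125

E[P2] = 6.0 (similar calculation)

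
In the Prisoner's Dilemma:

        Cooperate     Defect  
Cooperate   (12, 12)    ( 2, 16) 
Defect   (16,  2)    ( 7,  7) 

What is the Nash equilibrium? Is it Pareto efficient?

(Defect, Defect) is NE; not Pareto efficient

Work:
Defect dominates Cooperate for both players:
If P2 cooperates: Defect (16) > Cooperate (12)
If P2 defects: Defect (7) > Cooperate (2)
NE: (Defect, Defect) with payoff (7, 7)
But (Cooperate, Cooperate) = (12, 12) Pareto dominates (7, 7)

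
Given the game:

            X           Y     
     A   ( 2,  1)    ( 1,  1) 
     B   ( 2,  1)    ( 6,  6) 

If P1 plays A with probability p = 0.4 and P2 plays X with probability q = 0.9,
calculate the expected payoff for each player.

E[P1] = 2.2, E[P2] = 1.3

Work:
E[P1] = p·q·π₁(A,X) + p·(1-q)·π₁(A,Y) + (1-p)·q·π₁(B,X) + (1-p)·(1-q)·π₁(B,Y)
= 0.4·0.9·2 + 0.4·0.1·1 + 0.6·0.9·2 + 0.6·0.1·6
= 2.2

E[P2] = 1.3 (similar calculation)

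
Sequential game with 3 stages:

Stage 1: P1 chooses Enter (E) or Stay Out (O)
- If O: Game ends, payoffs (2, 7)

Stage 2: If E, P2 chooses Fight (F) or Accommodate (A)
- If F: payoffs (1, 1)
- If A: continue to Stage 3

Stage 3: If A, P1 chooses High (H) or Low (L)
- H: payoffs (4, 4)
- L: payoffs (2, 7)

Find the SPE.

SPE: (E, A, H); Outcome (4, 4)

Work:
Stage 3: P1 chooses H (4 vs 2)
Stage 2: P2: F->1, A->4 (anticipating H). Choose A
Stage 1: P1: O->2, E->4 (anticipating A, H). Choose E
SPE path: E -> A -> H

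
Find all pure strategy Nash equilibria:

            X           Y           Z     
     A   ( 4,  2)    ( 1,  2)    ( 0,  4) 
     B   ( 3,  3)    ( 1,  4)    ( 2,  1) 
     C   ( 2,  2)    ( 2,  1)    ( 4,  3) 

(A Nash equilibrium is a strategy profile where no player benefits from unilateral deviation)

Nash equilibrium: (C, Z)

Work:
Best responses:
  P1 vs X: payoffs [4, 3, 2] → best response A (payoff 4)
  P1 vs Y: payoffs [1, 1, 2] → best response C (payoff 2)
  P1 vs Z: payoffs [0, 2, 4] → best response C (payoff 4)
  P2 vs A: payoffs [2, 2, 4] → best response Z (payoff 4)
  P2 vs B: payoffs [3, 4, 1] → best response Y (payoff 4)
  P2 vs C: payoffs [2, 1, 3] → best response Z (payoff 3)
Mutual best responses: (C,Z) → Nash equilibria.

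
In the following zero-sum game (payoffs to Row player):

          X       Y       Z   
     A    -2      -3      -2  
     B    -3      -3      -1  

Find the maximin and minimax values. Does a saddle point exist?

Maximin = -3, Minimax = -3, Saddle: True

Work:
Row minimums: [-3, -3] → maximin = -3
Column maximums: [-2, -3, -1] → minimax = -3
Saddle point exists! Game value = -3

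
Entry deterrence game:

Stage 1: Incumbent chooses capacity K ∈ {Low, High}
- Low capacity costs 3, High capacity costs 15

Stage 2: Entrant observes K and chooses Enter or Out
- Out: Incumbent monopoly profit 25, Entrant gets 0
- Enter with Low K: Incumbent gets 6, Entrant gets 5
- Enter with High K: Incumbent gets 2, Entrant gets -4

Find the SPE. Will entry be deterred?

SPE: (High, Enter|Low, Out|High); Entry deterred. Incumbent net profit = 10

Work:
After Low K: Entrant enters (5 > 0)
After High K: Entrant stays out (-4 < 0)
Incumbent: Low → 6−3=3, High → 25−15=10
Incumbent chooses High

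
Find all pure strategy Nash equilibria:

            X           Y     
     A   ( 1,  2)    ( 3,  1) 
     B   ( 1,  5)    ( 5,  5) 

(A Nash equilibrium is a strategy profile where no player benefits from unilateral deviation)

Nash equilibrium: (A, X), (B, X), (B, Y)

Work:
Best responses:
  P1 vs X: payoffs [1, 1] → best response A/B (payoff 1)
  P1 vs Y: payoffs [3, 5] → best response B (payoff 5)
  P2 vs A: payoffs [2, 1] → best response X (payoff 2)
  P2 vs B: payoffs [5, 5] → best response X/Y (payoff 5)
Mutual best responses: (A,X), (B,X), (B,Y) → Nash equilibria.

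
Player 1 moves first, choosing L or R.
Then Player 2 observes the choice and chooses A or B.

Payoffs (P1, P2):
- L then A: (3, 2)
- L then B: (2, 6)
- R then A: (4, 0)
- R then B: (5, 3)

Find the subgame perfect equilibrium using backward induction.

P1 plays R, P2 plays B after L and B after R; Payoff (5, 3)

Work:
Backward induction:
After L: P2 chooses B → P1 gets 2
After R: P2 chooses B → P1 gets 5
P1 chooses R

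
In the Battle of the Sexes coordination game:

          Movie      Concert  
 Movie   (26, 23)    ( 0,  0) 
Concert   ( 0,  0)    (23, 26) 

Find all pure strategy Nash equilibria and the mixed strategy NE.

Pure NE: (Movie, Movie) and (Concert, Concert); Mixed NE: p = 0.5306, q = 0.4694

Work:
Check pure NE:
(Movie, Movie): (26, 23) - no unilateral deviation beneficial
(Concert, Concert): (23, 26) - no unilateral deviation beneficial
Mixed NE: P1 plays Movie with p = 0.5306, P2 plays Movie with q = 0.4694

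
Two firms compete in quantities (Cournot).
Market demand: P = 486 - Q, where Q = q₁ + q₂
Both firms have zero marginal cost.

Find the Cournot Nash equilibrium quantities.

q₁* = q₂* = 162.0; P* = 162.0

Work:
Profit: π_i = P·q_i = (a - q_i - q_j)·q_i
FOC: ∂π_i/∂q_i = a - 2q_i - q_j = 0
Reaction function: q_i = (486 - q_j)/2
Symmetry: q* = 486/3 = 162.0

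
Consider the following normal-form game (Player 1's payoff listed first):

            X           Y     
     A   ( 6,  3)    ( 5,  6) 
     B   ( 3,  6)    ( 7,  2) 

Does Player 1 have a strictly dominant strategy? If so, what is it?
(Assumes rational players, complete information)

No strictly dominant strategy exists for Player 1

Work:
A strategy strictly dominates another if it gives a strictly higher payoff against every opponent action. Compare each pair of P1's strategies column-by-column:
  A vs B: [6 vs 3, 5 vs 7] → A does not strictly dominate B (column Y: 5 ≤ 7)
  B vs A: [3 vs 6, 7 vs 5] → B does not strictly dominate A (column X: 3 ≤ 6)
No single strategy strictly dominates all others → no strictly dominant strategy.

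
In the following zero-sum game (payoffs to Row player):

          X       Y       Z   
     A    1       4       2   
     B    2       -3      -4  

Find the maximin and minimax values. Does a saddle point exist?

Maximin = 1, Minimax = 2, Saddle: False

Work:
Row minimums: [1, -4] → maximin = 1
Column maximums: [2, 4, 2] → minimax = 2
No saddle point (maximin ≠ minimax). Mixed strategy needed.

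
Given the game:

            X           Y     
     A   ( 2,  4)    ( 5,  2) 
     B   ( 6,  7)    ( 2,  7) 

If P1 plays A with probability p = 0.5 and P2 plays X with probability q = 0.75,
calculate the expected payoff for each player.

E[P1] = 3.875, E[P2] = 5.25

Work:
E[P1] = p·q·π₁(A,X) + p·(1-q)·π₁(A,Y) + (1-p)·q·π₁(B,X) + (1-p)·(1-q)·π₁(B,Y)
= 0.5·0.75·2 + 0.5·0.25·5 + 0.5·0.75·6 + 0.5·0.25·2
= 3.875

E[P2] = 5.25 (similar calculation)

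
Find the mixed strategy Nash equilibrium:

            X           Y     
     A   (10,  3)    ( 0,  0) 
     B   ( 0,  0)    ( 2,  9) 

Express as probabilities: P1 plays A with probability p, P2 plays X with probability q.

p = 0.75, q = 0.1667

Work:
Find probabilities that make opponent indifferent:
P2 chooses q to make P1 indifferent between A and B
P1 chooses p to make P2 indifferent between X and Y
Mixed NE: P1 plays (A: 0.75, B: 0.25), P2 plays (X: 0.1667, Y: 0.8333)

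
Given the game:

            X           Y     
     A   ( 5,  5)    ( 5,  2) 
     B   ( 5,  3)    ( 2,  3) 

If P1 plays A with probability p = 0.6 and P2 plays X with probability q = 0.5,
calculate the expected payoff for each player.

E[P1] = 4.4, E[P2] = 3.3

Work:
E[P1] = p·q·π₁(A,X) + p·(1-q)·π₁(A,Y) + (1-p)·q·π₁(B,X) + (1-p)·(1-q)·π₁(B,Y)
= 0.6·0.5·5 + 0.6·0.5·5 + 0.4·0.5·5 + 0.4·0.5·2
= 4.4

E[P2] = 3.3 (similar calculation)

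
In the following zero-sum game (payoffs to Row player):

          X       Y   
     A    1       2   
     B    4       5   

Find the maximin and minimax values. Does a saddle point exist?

Maximin = 4, Minimax = 4, Saddle: True

Work:
Row minimums: [1, 4] → maximin = 4
Column maximums: [4, 5] → minimax = 4
Saddle point exists! Game value = 4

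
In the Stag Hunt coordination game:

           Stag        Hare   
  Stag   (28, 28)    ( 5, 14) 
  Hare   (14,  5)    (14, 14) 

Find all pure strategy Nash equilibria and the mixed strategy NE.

Pure NE: (Stag, Stag) and (Hare, Hare); Mixed NE: p = 0.3913, q = 0.3913

Work:
Check pure NE:
(Stag, Stag): (28, 28) - no unilateral deviation beneficial
(Hare, Hare): (14, 14) - no unilateral deviation beneficial
Mixed NE: P1 plays Stag with p = 0.3913, P2 plays Stag with q = 0.3913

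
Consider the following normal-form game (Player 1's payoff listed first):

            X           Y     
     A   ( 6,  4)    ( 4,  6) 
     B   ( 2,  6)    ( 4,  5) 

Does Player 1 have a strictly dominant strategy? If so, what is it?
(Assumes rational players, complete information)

No strictly dominant strategy exists for Player 1

Work:
A strategy strictly dominates another if it gives a strictly higher payoff against every opponent action. Compare each pair of P1's strategies column-by-column:
  A vs B: [6 vs 2, 4 vs 4] → A does not strictly dominate B (column Y: 4 ≤ 4)
  B vs A: [2 vs 6, 4 vs 4] → B does not strictly dominate A (column X: 2 ≤ 6)
No single strategy strictly dominates all others → no strictly dominant strategy.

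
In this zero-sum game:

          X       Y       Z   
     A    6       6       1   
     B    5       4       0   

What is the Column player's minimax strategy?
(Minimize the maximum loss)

Column should play Z, value = 1

Work:
Column player minimizes Row's maximum payoff:
Column X: max payoff to Row = 6
Column Y: max payoff to Row = 6
Column Z: max payoff to Row = 1
Minimum is 1, achieved by column Z.
Minimax strategy: Z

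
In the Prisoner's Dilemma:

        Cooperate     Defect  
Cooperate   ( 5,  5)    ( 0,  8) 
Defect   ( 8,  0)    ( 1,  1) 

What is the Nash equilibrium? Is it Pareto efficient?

(Defect, Defect) is NE; not Pareto efficient

Work:
Defect dominates Cooperate for both players:
If P2 cooperates: Defect (8) > Cooperate (5)
If P2 defects: Defect (1) > Cooperate (0)
NE: (Defect, Defect) with payoff (1, 1)
But (Cooperate, Cooperate) = (5, 5) Pareto dominates (1, 1)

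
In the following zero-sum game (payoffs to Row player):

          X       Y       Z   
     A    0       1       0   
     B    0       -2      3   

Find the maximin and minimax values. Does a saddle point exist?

Maximin = 0, Minimax = 0, Saddle: True

Work:
Row minimums: [0, -2] → maximin = 0
Column maximums: [0, 1, 3] → minimax = 0
Saddle point exists! Game value = 0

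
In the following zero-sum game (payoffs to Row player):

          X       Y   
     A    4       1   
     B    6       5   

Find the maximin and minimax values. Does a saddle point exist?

Maximin = 5, Minimax = 5, Saddle: True

Work:
Row minimums: [1, 5] → maximin = 5
Column maximums: [6, 5] → minimax = 5
Saddle point exists! Game value = 5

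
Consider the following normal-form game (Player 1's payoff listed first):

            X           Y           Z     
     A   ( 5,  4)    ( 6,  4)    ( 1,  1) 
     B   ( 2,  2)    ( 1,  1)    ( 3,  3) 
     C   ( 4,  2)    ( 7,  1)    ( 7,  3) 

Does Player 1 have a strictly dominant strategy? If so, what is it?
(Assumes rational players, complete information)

No strictly dominant strategy exists for Player 1

Work:
A strategy strictly dominates another if it gives a strictly higher payoff against every opponent action. Compare each pair of P1's strategies column-by-column:
  A vs B: [5 vs 2, 6 vs 1, 1 vs 3] → A does not strictly dominate B (column Z: 1 ≤ 3)
  A vs C: [5 vs 4, 6 vs 7, 1 vs 7] → A does not strictly dominate C (column Y: 6 ≤ 7)
  B vs A: [2 vs 5, 1 vs 6, 3 vs 1] → B does not strictly dominate A (column X: 2 ≤ 5)
  B vs C: [2 vs 4, 1 vs 7, 3 vs 7] → B does not strictly dominate C (column X: 2 ≤ 4)
  C vs A: [4 vs 5, 7 vs 6, 7 vs 1] → C does not strictly dominate A (column X: 4 ≤ 5)
  C vs B: [4 vs 2, 7 vs 1, 7 vs 3] → C strictly dominates B
No single strategy strictly dominates all others → no strictly dominant strategy.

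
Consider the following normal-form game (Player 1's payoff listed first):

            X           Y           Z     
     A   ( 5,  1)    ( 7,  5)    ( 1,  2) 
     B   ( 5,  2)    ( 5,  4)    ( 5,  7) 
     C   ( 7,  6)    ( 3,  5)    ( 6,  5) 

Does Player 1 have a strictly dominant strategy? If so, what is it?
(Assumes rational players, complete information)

No strictly dominant strategy exists for Player 1

Work:
A strategy strictly dominates another if it gives a strictly higher payoff against every opponent action. Compare each pair of P1's strategies column-by-column:
  A vs B: [5 vs 5, 7 vs 5, 1 vs 5] → A does not strictly dominate B (column X: 5 ≤ 5)
  A vs C: [5 vs 7, 7 vs 3, 1 vs 6] → A does not strictly dominate C (column X: 5 ≤ 7)
  B vs A: [5 vs 5, 5 vs 7, 5 vs 1] → B does not strictly dominate A (column X: 5 ≤ 5)
  B vs C: [5 vs 7, 5 vs 3, 5 vs 6] → B does not strictly dominate C (column X: 5 ≤ 7)
  C vs A: [7 vs 5, 3 vs 7, 6 vs 1] → C does not strictly dominate A (column Y: 3 ≤ 7)
  C vs B: [7 vs 5, 3 vs 5, 6 vs 5] → C does not strictly dominate B (column Y: 3 ≤ 5)
No single strategy strictly dominates all others → no strictly dominant strategy.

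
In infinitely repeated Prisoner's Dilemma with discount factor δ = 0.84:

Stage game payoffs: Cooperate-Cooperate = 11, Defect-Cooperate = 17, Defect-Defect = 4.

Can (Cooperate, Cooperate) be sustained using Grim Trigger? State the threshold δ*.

δ* = 0.4615; since δ = 0.84 ≥ 0.4615, cooperation can be sustained

Work:
For Grim Trigger:
Cooperate forever: 11/(1-δ)
Defect then punished: 17 + 4·δ/(1-δ)
Need: 11/(1-δ) ≥ 17 + 4·δ/(1-δ)
Solving: δ ≥ (T-R)/(T-P) = (17-11)/(17-4) = 0.4615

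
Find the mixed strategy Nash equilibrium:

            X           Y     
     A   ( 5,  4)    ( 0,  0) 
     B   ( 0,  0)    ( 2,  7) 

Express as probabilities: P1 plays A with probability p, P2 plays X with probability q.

p = 0.6364, q = 0.2857

Work:
Find probabilities that make opponent indifferent:
P2 chooses q to make P1 indifferent between A and B
P1 chooses p to make P2 indifferent between X and Y
Mixed NE: P1 plays (A: 0.6364, B: 0.3636), P2 plays (X: 0.2857, Y: 0.7143)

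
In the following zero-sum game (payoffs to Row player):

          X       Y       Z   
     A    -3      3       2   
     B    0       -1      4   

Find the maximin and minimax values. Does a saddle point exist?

Maximin = -1, Minimax = 0, Saddle: False

Work:
Row minimums: [-3, -1] → maximin = -1
Column maximums: [0, 3, 4] → minimax = 0
No saddle point (maximin ≠ minimax). Mixed strategy needed.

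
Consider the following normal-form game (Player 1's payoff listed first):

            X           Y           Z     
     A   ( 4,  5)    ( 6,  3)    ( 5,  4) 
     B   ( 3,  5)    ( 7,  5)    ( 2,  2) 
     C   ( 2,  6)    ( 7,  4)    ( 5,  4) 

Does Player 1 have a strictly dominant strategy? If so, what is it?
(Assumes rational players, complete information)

No strictly dominant strategy exists for Player 1

Work:
A strategy strictly dominates another if it gives a strictly higher payoff against every opponent action. Compare each pair of P1's strategies column-by-column:
  A vs B: [4 vs 3, 6 vs 7, 5 vs 2] → A does not strictly dominate B (column Y: 6 ≤ 7)
  A vs C: [4 vs 2, 6 vs 7, 5 vs 5] → A does not strictly dominate C (column Y: 6 ≤ 7)
  B vs A: [3 vs 4, 7 vs 6, 2 vs 5] → B does not strictly dominate A (column X: 3 ≤ 4)
  B vs C: [3 vs 2, 7 vs 7, 2 vs 5] → B does not strictly dominate C (column Y: 7 ≤ 7)
  C vs A: [2 vs 4, 7 vs 6, 5 vs 5] → C does not strictly dominate A (column X: 2 ≤ 4)
  C vs B: [2 vs 3, 7 vs 7, 5 vs 2] → C does not strictly dominate B (column X: 2 ≤ 3)
No single strategy strictly dominates all others → no strictly dominant strategy.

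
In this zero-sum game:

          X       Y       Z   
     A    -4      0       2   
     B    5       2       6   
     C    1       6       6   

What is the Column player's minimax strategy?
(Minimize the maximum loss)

Column should play X, value = 5

Work:
Column player minimizes Row's maximum payoff:
Column X: max payoff to Row = 5
Column Y: max payoff to Row = 6
Column Z: max payoff to Row = 6
Minimum is 5, achieved by column X.
Minimax strategy: X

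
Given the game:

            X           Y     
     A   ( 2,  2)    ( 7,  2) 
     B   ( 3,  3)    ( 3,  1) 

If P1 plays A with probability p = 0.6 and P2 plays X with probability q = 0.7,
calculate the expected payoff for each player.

E[P1] = 3.3, E[P2] = 2.16

Work:
E[P1] = p·q·π₁(A,X) + p·(1-q)·π₁(A,Y) + (1-p)·q·π₁(B,X) + (1-p)·(1-q)·π₁(B,Y)
= 0.6·0.7·2 + 0.6·0.3·7 + 0.4·0.7·3 + 0.4·0.3·3
= 3.3

E[P2] = 2.16 (similar calculation)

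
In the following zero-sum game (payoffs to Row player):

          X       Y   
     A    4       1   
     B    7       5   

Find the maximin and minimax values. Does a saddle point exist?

Maximin = 5, Minimax = 5, Saddle: True

Work:
Row minimums: [1, 5] → maximin = 5
Column maximums: [7, 5] → minimax = 5
Saddle point exists! Game value = 5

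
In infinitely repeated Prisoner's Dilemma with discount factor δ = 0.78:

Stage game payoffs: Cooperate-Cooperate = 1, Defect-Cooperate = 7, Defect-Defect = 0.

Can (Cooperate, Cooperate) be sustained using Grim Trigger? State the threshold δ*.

δ* = 0.8571; since δ = 0.78 < 0.8571, cooperation cannot be sustained

Work:
For Grim Trigger:
Cooperate forever: 1/(1-δ)
Defect then punished: 7 + 0·δ/(1-δ)
Need: 1/(1-δ) ≥ 7 + 0·δ/(1-δ)
Solving: δ ≥ (T-R)/(T-P) = (7-1)/(7-0) = 0.8571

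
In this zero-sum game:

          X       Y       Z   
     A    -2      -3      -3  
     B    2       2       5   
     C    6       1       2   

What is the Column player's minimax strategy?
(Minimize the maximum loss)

Column should play Y, value = 2

Work:
Column player minimizes Row's maximum payoff:
Column X: max payoff to Row = 6
Column Y: max payoff to Row = 2
Column Z: max payoff to Row = 5
Minimum is 2, achieved by column Y.
Minimax strategy: Y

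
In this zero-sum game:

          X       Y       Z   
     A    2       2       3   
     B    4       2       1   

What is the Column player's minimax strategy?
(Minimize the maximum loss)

Column should play Y, value = 2

Work:
Column player minimizes Row's maximum payoff:
Column X: max payoff to Row = 4
Column Y: max payoff to Row = 2
Column Z: max payoff to Row = 3
Minimum is 2, achieved by column Y.
Minimax strategy: Y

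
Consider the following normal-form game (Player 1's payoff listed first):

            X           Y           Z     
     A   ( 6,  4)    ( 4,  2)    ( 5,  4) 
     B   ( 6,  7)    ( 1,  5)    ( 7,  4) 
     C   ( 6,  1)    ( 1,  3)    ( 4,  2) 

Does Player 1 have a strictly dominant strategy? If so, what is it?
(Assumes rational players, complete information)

No strictly dominant strategy exists for Player 1

Work:
A strategy strictly dominates another if it gives a strictly higher payoff against every opponent action. Compare each pair of P1's strategies column-by-column:
  A vs B: [6 vs 6, 4 vs 1, 5 vs 7] → A does not strictly dominate B (column X: 6 ≤ 6)
  A vs C: [6 vs 6, 4 vs 1, 5 vs 4] → A does not strictly dominate C (column X: 6 ≤ 6)
  B vs A: [6 vs 6, 1 vs 4, 7 vs 5] → B does not strictly dominate A (column X: 6 ≤ 6)
  B vs C: [6 vs 6, 1 vs 1, 7 vs 4] → B does not strictly dominate C (column X: 6 ≤ 6)
  C vs A: [6 vs 6, 1 vs 4, 4 vs 5] → C does not strictly dominate A (column X: 6 ≤ 6)
  C vs B: [6 vs 6, 1 vs 1, 4 vs 7] → C does not strictly dominate B (column X: 6 ≤ 6)
No single strategy strictly dominates all others → no strictly dominant strategy.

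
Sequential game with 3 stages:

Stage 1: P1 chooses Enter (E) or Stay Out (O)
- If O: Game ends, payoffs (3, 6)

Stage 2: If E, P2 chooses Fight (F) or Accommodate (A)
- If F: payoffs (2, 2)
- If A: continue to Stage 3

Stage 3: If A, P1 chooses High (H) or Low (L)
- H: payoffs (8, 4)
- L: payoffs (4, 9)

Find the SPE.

SPE: (E, A, H); Outcome (8, 4)

Work:
Stage 3: P1 chooses H (8 vs 4)
Stage 2: P2: F->2, A->4 (anticipating H). Choose A
Stage 1: P1: O->3, E->8 (anticipating A, H). Choose E
SPE path: E -> A -> H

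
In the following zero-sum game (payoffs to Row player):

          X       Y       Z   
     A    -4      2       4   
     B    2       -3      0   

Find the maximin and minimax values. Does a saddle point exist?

Maximin = -3, Minimax = 2, Saddle: False

Work:
Row minimums: [-4, -3] → maximin = -3
Column maximums: [2, 2, 4] → minimax = 2
No saddle point (maximin ≠ minimax). Mixed strategy needed.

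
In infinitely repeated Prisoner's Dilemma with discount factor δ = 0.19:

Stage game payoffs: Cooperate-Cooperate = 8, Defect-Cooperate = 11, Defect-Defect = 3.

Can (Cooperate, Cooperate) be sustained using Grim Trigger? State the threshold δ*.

δ* = 0.375; since δ = 0.19 < 0.375, cooperation cannot be sustained

Work:
For Grim Trigger:
Cooperate forever: 8/(1-δ)
Defect then punished: 11 + 3·δ/(1-δ)
Need: 8/(1-δ) ≥ 11 + 3·δ/(1-δ)
Solving: δ ≥ (T-R)/(T-P) = (11-8)/(11-3) = 0.375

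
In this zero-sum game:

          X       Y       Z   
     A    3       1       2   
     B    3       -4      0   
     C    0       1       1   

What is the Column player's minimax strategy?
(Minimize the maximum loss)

Column should play Y, value = 1

Work:
Column player minimizes Row's maximum payoff:
Column X: max payoff to Row = 3
Column Y: max payoff to Row = 1
Column Z: max payoff to Row = 2
Minimum is 1, achieved by column Y.
Minimax strategy: Y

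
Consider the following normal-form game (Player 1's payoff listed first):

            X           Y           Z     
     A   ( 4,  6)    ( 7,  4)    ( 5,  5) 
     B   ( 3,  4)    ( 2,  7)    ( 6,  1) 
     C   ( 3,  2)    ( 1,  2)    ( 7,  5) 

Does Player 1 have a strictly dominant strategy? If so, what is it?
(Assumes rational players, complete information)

No strictly dominant strategy exists for Player 1

Work:
A strategy strictly dominates another if it gives a strictly higher payoff against every opponent action. Compare each pair of P1's strategies column-by-column:
  A vs B: [4 vs 3, 7 vs 2, 5 vs 6] → A does not strictly dominate B (column Z: 5 ≤ 6)
  A vs C: [4 vs 3, 7 vs 1, 5 vs 7] → A does not strictly dominate C (column Z: 5 ≤ 7)
  B vs A: [3 vs 4, 2 vs 7, 6 vs 5] → B does not strictly dominate A (column X: 3 ≤ 4)
  B vs C: [3 vs 3, 2 vs 1, 6 vs 7] → B does not strictly dominate C (column X: 3 ≤ 3)
  C vs A: [3 vs 4, 1 vs 7, 7 vs 5] → C does not strictly dominate A (column X: 3 ≤ 4)
  C vs B: [3 vs 3, 1 vs 2, 7 vs 6] → C does not strictly dominate B (column X: 3 ≤ 3)
No single strategy strictly dominates all others → no strictly dominant strategy.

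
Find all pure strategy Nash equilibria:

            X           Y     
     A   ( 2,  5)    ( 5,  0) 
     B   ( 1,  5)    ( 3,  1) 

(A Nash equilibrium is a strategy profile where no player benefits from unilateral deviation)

Nash equilibrium: (A, X)

Work:
Best responses:
  P1 vs X: payoffs [2, 1] → best response A (payoff 2)
  P1 vs Y: payoffs [5, 3] → best response A (payoff 5)
  P2 vs A: payoffs [5, 0] → best response X (payoff 5)
  P2 vs B: payoffs [5, 1] → best response X (payoff 5)
Mutual best responses: (A,X) → Nash equilibria.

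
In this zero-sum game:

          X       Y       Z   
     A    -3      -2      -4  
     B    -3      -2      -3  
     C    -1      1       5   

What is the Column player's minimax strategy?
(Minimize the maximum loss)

Column should play X, value = -1

Work:
Column player minimizes Row's maximum payoff:
Column X: max payoff to Row = -1
Column Y: max payoff to Row = 1
Column Z: max payoff to Row = 5
Minimum is -1, achieved by column X.
Minimax strategy: X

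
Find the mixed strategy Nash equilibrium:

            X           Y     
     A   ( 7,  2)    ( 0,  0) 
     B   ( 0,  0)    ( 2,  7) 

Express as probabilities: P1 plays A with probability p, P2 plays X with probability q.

p = 0.7778, q = 0.2222

Work:
Find probabilities that make opponent indifferent:
P2 chooses q to make P1 indifferent between A and B
P1 chooses p to make P2 indifferent between X and Y
Mixed NE: P1 plays (A: 0.7778, B: 0.2222), P2 plays (X: 0.2222, Y: 0.7778)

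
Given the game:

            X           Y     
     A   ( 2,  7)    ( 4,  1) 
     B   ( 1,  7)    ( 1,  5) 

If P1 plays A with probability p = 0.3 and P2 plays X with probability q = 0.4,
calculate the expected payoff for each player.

E[P1] = 1.66, E[P2] = 5.08

Work:
E[P1] = p·q·π₁(A,X) + p·(1-q)·π₁(A,Y) + (1-p)·q·π₁(B,X) + (1-p)·(1-q)·π₁(B,Y)
= 0.3·0.4·2 + 0.3·0.6·4 + 0.7·0.4·1 + 0.7·0.6·1
= 1.66

E[P2] = 5.08 (similar calculation)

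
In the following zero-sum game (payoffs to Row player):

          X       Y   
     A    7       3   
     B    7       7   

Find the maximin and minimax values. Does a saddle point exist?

Maximin = 7, Minimax = 7, Saddle: True

Work:
Row minimums: [3, 7] → maximin = 7
Column maximums: [7, 7] → minimax = 7
Saddle point exists! Game value = 7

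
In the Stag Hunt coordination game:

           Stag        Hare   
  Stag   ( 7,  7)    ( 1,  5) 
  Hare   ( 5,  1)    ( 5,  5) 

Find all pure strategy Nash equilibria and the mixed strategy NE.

Pure NE: (Stag, Stag) and (Hare, Hare); Mixed NE: p = 0.6667, q = 0.6667

Work:
Check pure NE:
(Stag, Stag): (7, 7) - no unilateral deviation beneficial
(Hare, Hare): (5, 5) - no unilateral deviation beneficial
Mixed NE: P1 plays Stag with p = 0.6667, P2 plays Stag with q = 0.6667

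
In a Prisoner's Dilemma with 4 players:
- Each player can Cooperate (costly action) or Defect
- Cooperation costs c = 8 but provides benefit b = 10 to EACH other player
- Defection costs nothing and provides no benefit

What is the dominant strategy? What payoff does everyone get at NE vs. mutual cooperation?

Dominant: Defect; NE payoff = 0; Coop payoff = 22

Work:
Defect dominates (saves cost c = 8, benefit to others is external)
NE: All defect → everyone gets 0
If all cooperate: each receives (3)×10 - 8 = 22
Social dilemma: 22 > 0 but NE gives 0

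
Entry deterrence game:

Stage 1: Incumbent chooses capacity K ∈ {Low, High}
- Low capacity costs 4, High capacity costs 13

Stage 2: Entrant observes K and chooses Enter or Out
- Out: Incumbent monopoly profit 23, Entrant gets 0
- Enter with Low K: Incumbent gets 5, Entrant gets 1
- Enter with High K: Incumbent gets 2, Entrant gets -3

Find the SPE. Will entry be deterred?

SPE: (High, Enter|Low, Out|High); Entry deterred. Incumbent net profit = 10

Work:
After Low K: Entrant enters (1 > 0)
After High K: Entrant stays out (-3 < 0)
Incumbent: Low → 5−4=1, High → 23−13=10
Incumbent chooses High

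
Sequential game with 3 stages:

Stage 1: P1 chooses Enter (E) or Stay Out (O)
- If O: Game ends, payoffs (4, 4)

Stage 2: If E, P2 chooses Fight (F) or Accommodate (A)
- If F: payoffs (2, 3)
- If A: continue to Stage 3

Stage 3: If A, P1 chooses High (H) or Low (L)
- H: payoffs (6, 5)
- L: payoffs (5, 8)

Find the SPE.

SPE: (E, A, H); Outcome (6, 5)

Work:
Stage 3: P1 chooses H (6 vs 5)
Stage 2: P2: F->3, A->5 (anticipating H). Choose A
Stage 1: P1: O->4, E->6 (anticipating A, H). Choose E
SPE path: E -> A -> H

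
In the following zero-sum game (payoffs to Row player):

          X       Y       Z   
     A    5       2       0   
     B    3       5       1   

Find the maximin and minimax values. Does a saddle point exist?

Maximin = 1, Minimax = 1, Saddle: True

Work:
Row minimums: [0, 1] → maximin = 1
Column maximums: [5, 5, 1] → minimax = 1
Saddle point exists! Game value = 1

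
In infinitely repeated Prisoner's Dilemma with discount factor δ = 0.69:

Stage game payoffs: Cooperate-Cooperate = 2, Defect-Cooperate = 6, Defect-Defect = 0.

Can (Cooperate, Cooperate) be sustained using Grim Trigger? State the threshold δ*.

δ* = 0.6667; since δ = 0.69 ≥ 0.6667, cooperation can be sustained

Work:
For Grim Trigger:
Cooperate forever: 2/(1-δ)
Defect then punished: 6 + 0·δ/(1-δ)
Need: 2/(1-δ) ≥ 6 + 0·δ/(1-δ)
Solving: δ ≥ (T-R)/(T-P) = (6-2)/(6-0) = 0.6667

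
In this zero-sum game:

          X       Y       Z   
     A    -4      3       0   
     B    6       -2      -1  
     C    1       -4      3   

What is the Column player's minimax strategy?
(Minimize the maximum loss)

Column should play Y or Z (all achieve the minimum), value = 3

Work:
Column player minimizes Row's maximum payoff:
Column X: max payoff to Row = 6
Column Y: max payoff to Row = 3
Column Z: max payoff to Row = 3
Minimum is 3, achieved by columns Y, Z (tied).
Each of Y or Z is a minimax strategy.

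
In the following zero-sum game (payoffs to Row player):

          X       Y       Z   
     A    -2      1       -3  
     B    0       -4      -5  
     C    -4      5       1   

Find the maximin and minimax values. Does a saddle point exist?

Maximin = -3, Minimax = 0, Saddle: False

Work:
Row minimums: [-3, -5, -4] → maximin = -3
Column maximums: [0, 5, 1] → minimax = 0
No saddle point (maximin ≠ minimax). Mixed strategy needed.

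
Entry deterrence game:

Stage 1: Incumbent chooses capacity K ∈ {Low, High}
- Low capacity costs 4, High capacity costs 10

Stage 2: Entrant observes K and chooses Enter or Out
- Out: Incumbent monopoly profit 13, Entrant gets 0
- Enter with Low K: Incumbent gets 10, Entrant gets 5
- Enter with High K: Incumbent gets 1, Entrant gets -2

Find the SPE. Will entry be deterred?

SPE: (Low, Enter|Low, Out|High); Entry not deterred. Incumbent net profit = 6, Entrant gets 5

Work:
After Low K: Entrant enters (5 > 0)
After High K: Entrant stays out (-2 < 0)
Incumbent: Low → 10−4=6, High → 13−10=3
Incumbent chooses Low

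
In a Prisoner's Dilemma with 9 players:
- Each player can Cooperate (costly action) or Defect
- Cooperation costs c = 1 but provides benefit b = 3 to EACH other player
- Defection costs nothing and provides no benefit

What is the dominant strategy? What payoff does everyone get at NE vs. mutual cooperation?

Dominant: Defect; NE payoff = 0; Coop payoff = 23

Work:
Defect dominates (saves cost c = 1, benefit to others is external)
NE: All defect → everyone gets 0
If all cooperate: each receives (8)×3 - 1 = 23
Social dilemma: 23 > 0 but NE gives 0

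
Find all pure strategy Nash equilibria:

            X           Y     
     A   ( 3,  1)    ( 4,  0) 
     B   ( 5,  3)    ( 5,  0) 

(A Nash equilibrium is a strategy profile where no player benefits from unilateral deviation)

Nash equilibrium: (B, X)

Work:
Best responses:
  P1 vs X: payoffs [3, 5] → best response B (payoff 5)
  P1 vs Y: payoffs [4, 5] → best response B (payoff 5)
  P2 vs A: payoffs [1, 0] → best response X (payoff 1)
  P2 vs B: payoffs [3, 0] → best response X (payoff 3)
Mutual best responses: (B,X) → Nash equilibria.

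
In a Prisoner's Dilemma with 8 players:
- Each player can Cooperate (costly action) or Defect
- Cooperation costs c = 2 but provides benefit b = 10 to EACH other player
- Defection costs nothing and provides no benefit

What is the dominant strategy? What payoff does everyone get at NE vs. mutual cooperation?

Dominant: Defect; NE payoff = 0; Coop payoff = 68

Work:
Defect dominates (saves cost c = 2, benefit to others is external)
NE: All defect → everyone gets 0
If all cooperate: each receives (7)×10 - 2 = 68
Social dilemma: 68 > 0 but NE gives 0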